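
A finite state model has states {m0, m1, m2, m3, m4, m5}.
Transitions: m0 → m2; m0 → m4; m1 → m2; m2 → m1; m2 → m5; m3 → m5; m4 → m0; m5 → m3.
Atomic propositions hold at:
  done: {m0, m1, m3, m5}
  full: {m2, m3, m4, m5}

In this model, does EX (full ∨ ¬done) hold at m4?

Sat(¬done) = {m2, m4}
Sat(full ∨ ¬done) = {m2, m3, m4, m5}
Sat(EX (full ∨ ¬done)) = {s : some successor in {m2, m3, m4, m5}} = {m0, m1, m2, m3, m5}
m4 ∉ Sat(EX (full ∨ ¬done)) = {m0, m1, m2, m3, m5}, so the formula does not hold at m4.

No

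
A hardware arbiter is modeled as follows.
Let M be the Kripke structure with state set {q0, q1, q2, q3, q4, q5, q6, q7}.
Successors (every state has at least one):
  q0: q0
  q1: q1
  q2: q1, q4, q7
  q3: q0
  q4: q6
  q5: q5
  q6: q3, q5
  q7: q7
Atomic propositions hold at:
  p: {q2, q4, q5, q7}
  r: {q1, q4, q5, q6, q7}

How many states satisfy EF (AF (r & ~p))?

4

Sat(~p) = {q0, q1, q3, q6}
Sat(r & ~p) = {q1, q6}
AF (r & ~p): least fixpoint, start Z0 = {q1, q6}, add states with every successor in Z. Z1 = {q1, q4, q6}; fixed.
Sat(AF (r & ~p)) = {q1, q4, q6}
EF (AF (r & ~p)): least fixpoint, start Z0 = {q1, q4, q6}, add states with some successor in Z. Z1 = {q1, q2, q4, q6}; fixed.
Sat(EF (AF (r & ~p))) = {q1, q2, q4, q6}
|Sat(EF (AF (r & ~p)))| = |{q1, q2, q4, q6}| = 4.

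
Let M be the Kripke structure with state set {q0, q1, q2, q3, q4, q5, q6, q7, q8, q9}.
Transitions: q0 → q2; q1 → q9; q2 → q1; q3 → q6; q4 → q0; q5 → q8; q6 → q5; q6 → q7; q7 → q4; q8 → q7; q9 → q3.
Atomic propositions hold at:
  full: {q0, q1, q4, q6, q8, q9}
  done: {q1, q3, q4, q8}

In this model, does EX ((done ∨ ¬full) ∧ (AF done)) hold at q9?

Sat(¬full) = {q2, q3, q5, q7}
Sat(done ∨ ¬full) = {q1, q2, q3, q4, q5, q7, q8}
AF done: least fixpoint, start Z0 = {q1, q3, q4, q8}, add states with every successor in Z. Z1 = {q1, q2, q3, q4, q5, q7, q8, q9}; Z2 = {q0, q1, q2, q3, q4, q5, q6, q7, q8, q9}; fixed.
Sat(AF done) = {q0, q1, q2, q3, q4, q5, q6, q7, q8, q9}
Sat((done ∨ ¬full) ∧ (AF done)) = {q1, q2, q3, q4, q5, q7, q8}
Sat(EX ((done ∨ ¬full) ∧ (AF done))) = {s : some successor in {q1, q2, q3, q4, q5, q7, q8}} = {q0, q2, q5, q6, q7, q8, q9}
q9 ∈ Sat(EX ((done ∨ ¬full) ∧ (AF done))) = {q0, q2, q5, q6, q7, q8, q9}, so the formula holds at q9.

Yes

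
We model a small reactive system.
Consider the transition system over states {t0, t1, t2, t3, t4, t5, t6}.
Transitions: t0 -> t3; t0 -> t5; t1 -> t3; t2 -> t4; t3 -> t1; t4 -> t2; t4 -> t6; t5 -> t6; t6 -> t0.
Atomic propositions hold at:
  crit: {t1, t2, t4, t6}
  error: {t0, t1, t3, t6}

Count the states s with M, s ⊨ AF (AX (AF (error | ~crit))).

5

Sat(~crit) = {t0, t3, t5}
Sat(error | ~crit) = {t0, t1, t3, t5, t6}
AF (error | ~crit): least fixpoint, start Z0 = {t0, t1, t3, t5, t6}, add states with every successor in Z. Already a fixed point.
Sat(AF (error | ~crit)) = {t0, t1, t3, t5, t6}
Sat(AX (AF (error | ~crit))) = {s : every successor in {t0, t1, t3, t5, t6}} = {t0, t1, t3, t5, t6}
AF (AX (AF (error | ~crit))): least fixpoint, start Z0 = {t0, t1, t3, t5, t6}, add states with every successor in Z. Already a fixed point.
Sat(AF (AX (AF (error | ~crit)))) = {t0, t1, t3, t5, t6}
|Sat(AF (AX (AF (error | ~crit))))| = |{t0, t1, t3, t5, t6}| = 5.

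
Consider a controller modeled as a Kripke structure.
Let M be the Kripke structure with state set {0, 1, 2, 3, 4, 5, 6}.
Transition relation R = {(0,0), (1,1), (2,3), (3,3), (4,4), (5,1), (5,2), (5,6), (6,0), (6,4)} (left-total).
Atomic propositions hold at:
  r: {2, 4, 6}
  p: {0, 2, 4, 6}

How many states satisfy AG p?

AG p: greatest fixpoint, start Z0 = {0, 2, 4, 6}, keep only states in Sat with every successor in Z. Z1 = {0, 4, 6}; fixed.
Sat(AG p) = {0, 4, 6}
|Sat(AG p)| = |{0, 4, 6}| = 3.

3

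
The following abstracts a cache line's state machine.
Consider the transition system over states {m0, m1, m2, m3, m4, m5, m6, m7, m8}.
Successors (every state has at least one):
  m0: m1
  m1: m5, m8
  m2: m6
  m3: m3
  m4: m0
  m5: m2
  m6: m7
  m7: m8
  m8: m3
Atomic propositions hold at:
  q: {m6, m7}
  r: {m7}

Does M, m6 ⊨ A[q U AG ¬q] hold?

Yes

Sat(¬q) = {m0, m1, m2, m3, m4, m5, m8}
AG ¬q: greatest fixpoint, start Z0 = {m0, m1, m2, m3, m4, m5, m8}, keep only states in Sat with every successor in Z. Z1 = {m0, m1, m3, m4, m5, m8}; Z2 = {m0, m1, m3, m4, m8}; Z3 = {m0, m3, m4, m8}; Z4 = {m3, m4, m8}; Z5 = {m3, m8}; fixed.
Sat(AG ¬q) = {m3, m8}
A[q U AG ¬q]: least fixpoint, start Z0 = Sat(AG ¬q) = {m3, m8}, add states in Sat(q) with every successor in Z. Z1 = {m3, m7, m8}; Z2 = {m3, m6, m7, m8}; fixed.
Sat(A[q U AG ¬q]) = {m3, m6, m7, m8}
m6 ∈ Sat(A[q U AG ¬q]) = {m3, m6, m7, m8}, so the formula holds at m6.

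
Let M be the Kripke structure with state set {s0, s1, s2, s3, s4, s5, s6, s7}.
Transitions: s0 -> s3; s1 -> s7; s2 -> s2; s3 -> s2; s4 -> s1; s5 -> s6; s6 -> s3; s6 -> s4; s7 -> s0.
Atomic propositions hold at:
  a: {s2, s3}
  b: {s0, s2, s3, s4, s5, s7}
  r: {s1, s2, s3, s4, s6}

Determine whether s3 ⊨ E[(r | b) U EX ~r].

No

Sat(r | b) = {s0, s1, s2, s3, s4, s5, s6, s7}
Sat(~r) = {s0, s5, s7}
Sat(EX ~r) = {s : some successor in {s0, s5, s7}} = {s1, s7}
E[(r | b) U EX ~r]: least fixpoint, start Z0 = Sat(EX ~r) = {s1, s7}, add states in Sat(r | b) with some successor in Z. Z1 = {s1, s4, s7}; Z2 = {s1, s4, s6, s7}; Z3 = {s1, s4, s5, s6, s7}; fixed.
Sat(E[(r | b) U EX ~r]) = {s1, s4, s5, s6, s7}
s3 ∉ Sat(E[(r | b) U EX ~r]) = {s1, s4, s5, s6, s7}, so the formula does not hold at s3.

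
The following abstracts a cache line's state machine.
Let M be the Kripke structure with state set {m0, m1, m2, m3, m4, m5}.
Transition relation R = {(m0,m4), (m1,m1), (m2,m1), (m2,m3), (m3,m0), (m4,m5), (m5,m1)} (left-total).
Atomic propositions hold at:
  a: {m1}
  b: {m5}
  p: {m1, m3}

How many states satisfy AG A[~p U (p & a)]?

Sat(~p) = {m0, m2, m4, m5}
Sat(p & a) = {m1}
A[~p U (p & a)]: least fixpoint, start Z0 = Sat((p & a)) = {m1}, add states in Sat(~p) with every successor in Z. Z1 = {m1, m5}; Z2 = {m1, m4, m5}; Z3 = {m0, m1, m4, m5}; fixed.
Sat(A[~p U (p & a)]) = {m0, m1, m4, m5}
AG A[~p U (p & a)]: greatest fixpoint, start Z0 = {m0, m1, m4, m5}, keep only states in Sat with every successor in Z. Already a fixed point.
Sat(AG A[~p U (p & a)]) = {m0, m1, m4, m5}
|Sat(AG A[~p U (p & a)])| = |{m0, m1, m4, m5}| = 4.

4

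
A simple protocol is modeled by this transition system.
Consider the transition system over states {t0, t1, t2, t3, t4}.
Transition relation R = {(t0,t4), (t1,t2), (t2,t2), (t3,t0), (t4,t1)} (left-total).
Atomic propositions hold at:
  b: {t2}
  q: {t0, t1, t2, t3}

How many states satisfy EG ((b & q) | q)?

Sat(b & q) = {t2}
Sat((b & q) | q) = {t0, t1, t2, t3}
EG ((b & q) | q): greatest fixpoint, start Z0 = {t0, t1, t2, t3}, keep only states in Sat with some successor in Z. Z1 = {t1, t2, t3}; Z2 = {t1, t2}; fixed.
Sat(EG ((b & q) | q)) = {t1, t2}
|Sat(EG ((b & q) | q))| = |{t1, t2}| = 2.

2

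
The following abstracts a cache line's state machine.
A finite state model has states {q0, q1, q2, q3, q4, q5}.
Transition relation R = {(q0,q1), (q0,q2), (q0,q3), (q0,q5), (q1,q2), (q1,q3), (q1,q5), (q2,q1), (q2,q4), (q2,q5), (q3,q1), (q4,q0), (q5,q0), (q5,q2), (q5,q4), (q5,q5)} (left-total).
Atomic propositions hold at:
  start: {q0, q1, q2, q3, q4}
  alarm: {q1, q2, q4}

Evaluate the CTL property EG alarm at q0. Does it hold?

EG alarm: greatest fixpoint, start Z0 = {q1, q2, q4}, keep only states in Sat with some successor in Z. Z1 = {q1, q2}; fixed.
Sat(EG alarm) = {q1, q2}
q0 ∉ Sat(EG alarm) = {q1, q2}, so the formula does not hold at q0.

No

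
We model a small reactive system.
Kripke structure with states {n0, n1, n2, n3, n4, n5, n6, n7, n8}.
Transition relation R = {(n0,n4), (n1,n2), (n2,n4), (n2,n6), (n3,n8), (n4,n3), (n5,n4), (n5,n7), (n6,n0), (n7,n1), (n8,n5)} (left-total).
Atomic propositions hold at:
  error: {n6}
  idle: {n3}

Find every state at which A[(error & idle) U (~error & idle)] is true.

Sat(error & idle) = ∅
Sat(~error) = {n0, n1, n2, n3, n4, n5, n7, n8}
Sat(~error & idle) = {n3}
A[(error & idle) U (~error & idle)]: least fixpoint, start Z0 = Sat((~error & idle)) = {n3}, add states in Sat(error & idle) with every successor in Z. Already a fixed point.
Sat(A[(error & idle) U (~error & idle)]) = {n3}

{n3}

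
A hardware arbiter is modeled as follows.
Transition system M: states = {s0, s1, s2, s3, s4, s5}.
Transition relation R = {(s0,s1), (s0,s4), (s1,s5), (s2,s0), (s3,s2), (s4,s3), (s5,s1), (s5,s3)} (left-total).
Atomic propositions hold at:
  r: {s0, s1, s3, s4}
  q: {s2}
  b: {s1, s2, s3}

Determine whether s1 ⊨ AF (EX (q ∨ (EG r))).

No

EG r: greatest fixpoint, start Z0 = {s0, s1, s3, s4}, keep only states in Sat with some successor in Z. Z1 = {s0, s4}; Z2 = {s0}; Z3 = ∅; fixed.
Sat(EG r) = ∅
Sat(q ∨ (EG r)) = {s2}
Sat(EX (q ∨ (EG r))) = {s : some successor in {s2}} = {s3}
AF (EX (q ∨ (EG r))): least fixpoint, start Z0 = {s3}, add states with every successor in Z. Z1 = {s3, s4}; fixed.
Sat(AF (EX (q ∨ (EG r)))) = {s3, s4}
s1 ∉ Sat(AF (EX (q ∨ (EG r)))) = {s3, s4}, so the formula does not hold at s1.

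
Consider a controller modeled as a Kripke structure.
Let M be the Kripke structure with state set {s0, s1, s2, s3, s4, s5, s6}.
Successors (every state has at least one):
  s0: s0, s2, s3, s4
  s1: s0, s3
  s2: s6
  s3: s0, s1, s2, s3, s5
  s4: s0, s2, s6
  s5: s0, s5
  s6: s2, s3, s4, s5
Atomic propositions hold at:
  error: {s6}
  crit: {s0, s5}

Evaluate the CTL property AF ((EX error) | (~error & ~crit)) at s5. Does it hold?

Sat(EX error) = {s : some successor in {s6}} = {s2, s4}
Sat(~error) = {s0, s1, s2, s3, s4, s5}
Sat(~crit) = {s1, s2, s3, s4, s6}
Sat(~error & ~crit) = {s1, s2, s3, s4}
Sat((EX error) | (~error & ~crit)) = {s1, s2, s3, s4}
AF ((EX error) | (~error & ~crit)): least fixpoint, start Z0 = {s1, s2, s3, s4}, add states with every successor in Z. Already a fixed point.
Sat(AF ((EX error) | (~error & ~crit))) = {s1, s2, s3, s4}
s5 ∉ Sat(AF ((EX error) | (~error & ~crit))) = {s1, s2, s3, s4}, so the formula does not hold at s5.

No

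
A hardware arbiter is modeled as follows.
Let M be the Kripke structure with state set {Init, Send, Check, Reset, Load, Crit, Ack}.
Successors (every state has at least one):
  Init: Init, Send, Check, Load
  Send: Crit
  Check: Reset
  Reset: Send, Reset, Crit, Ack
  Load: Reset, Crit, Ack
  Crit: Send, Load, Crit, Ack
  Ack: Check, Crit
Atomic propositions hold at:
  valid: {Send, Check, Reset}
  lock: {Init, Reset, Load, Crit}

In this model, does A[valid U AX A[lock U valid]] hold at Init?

A[lock U valid]: least fixpoint, start Z0 = Sat(valid) = {Send, Check, Reset}, add states in Sat(lock) with every successor in Z. Already a fixed point.
Sat(A[lock U valid]) = {Send, Check, Reset}
Sat(AX A[lock U valid]) = {s : every successor in {Send, Check, Reset}} = {Check}
A[valid U AX A[lock U valid]]: least fixpoint, start Z0 = Sat(AX A[lock U valid]) = {Check}, add states in Sat(valid) with every successor in Z. Already a fixed point.
Sat(A[valid U AX A[lock U valid]]) = {Check}
Init ∉ Sat(A[valid U AX A[lock U valid]]) = {Check}, so the formula does not hold at Init.

No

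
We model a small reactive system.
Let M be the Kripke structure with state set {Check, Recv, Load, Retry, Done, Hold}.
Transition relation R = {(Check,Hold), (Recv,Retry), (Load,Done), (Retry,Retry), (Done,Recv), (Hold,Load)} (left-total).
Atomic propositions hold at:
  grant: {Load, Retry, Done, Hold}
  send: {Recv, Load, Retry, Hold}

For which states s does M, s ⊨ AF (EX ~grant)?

Sat(~grant) = {Check, Recv}
Sat(EX ~grant) = {s : some successor in {Check, Recv}} = {Done}
AF (EX ~grant): least fixpoint, start Z0 = {Done}, add states with every successor in Z. Z1 = {Load, Done}; Z2 = {Load, Done, Hold}; Z3 = {Check, Load, Done, Hold}; fixed.
Sat(AF (EX ~grant)) = {Check, Load, Done, Hold}

{Check, Load, Done, Hold}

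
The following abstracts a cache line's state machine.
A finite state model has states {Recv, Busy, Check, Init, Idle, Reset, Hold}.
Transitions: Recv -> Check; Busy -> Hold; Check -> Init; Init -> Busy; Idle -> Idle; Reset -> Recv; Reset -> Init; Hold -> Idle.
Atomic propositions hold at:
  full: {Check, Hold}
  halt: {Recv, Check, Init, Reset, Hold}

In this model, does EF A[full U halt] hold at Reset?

A[full U halt]: least fixpoint, start Z0 = Sat(halt) = {Recv, Check, Init, Reset, Hold}, add states in Sat(full) with every successor in Z. Already a fixed point.
Sat(A[full U halt]) = {Recv, Check, Init, Reset, Hold}
EF A[full U halt]: least fixpoint, start Z0 = {Recv, Check, Init, Reset, Hold}, add states with some successor in Z. Z1 = {Recv, Busy, Check, Init, Reset, Hold}; fixed.
Sat(EF A[full U halt]) = {Recv, Busy, Check, Init, Reset, Hold}
Reset ∈ Sat(EF A[full U halt]) = {Recv, Busy, Check, Init, Reset, Hold}, so the formula holds at Reset.

Yes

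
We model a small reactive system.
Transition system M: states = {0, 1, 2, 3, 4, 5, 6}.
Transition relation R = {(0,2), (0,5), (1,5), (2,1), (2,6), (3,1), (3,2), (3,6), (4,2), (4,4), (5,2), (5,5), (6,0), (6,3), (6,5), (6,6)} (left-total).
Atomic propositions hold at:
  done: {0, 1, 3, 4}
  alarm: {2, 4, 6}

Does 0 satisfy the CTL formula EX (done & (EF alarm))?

EF alarm: least fixpoint, start Z0 = {2, 4, 6}, add states with some successor in Z. Z1 = {0, 2, 3, 4, 5, 6}; Z2 = {0, 1, 2, 3, 4, 5, 6}; fixed.
Sat(EF alarm) = {0, 1, 2, 3, 4, 5, 6}
Sat(done & (EF alarm)) = {0, 1, 3, 4}
Sat(EX (done & (EF alarm))) = {s : some successor in {0, 1, 3, 4}} = {2, 3, 4, 6}
0 ∉ Sat(EX (done & (EF alarm))) = {2, 3, 4, 6}, so the formula does not hold at 0.

No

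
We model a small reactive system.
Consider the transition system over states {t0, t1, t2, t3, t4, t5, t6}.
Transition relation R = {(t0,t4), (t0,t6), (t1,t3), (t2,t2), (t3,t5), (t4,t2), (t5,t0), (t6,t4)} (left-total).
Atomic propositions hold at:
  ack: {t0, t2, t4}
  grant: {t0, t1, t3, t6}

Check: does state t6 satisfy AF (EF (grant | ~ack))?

Sat(~ack) = {t1, t3, t5, t6}
Sat(grant | ~ack) = {t0, t1, t3, t5, t6}
EF (grant | ~ack): least fixpoint, start Z0 = {t0, t1, t3, t5, t6}, add states with some successor in Z. Already a fixed point.
Sat(EF (grant | ~ack)) = {t0, t1, t3, t5, t6}
AF (EF (grant | ~ack)): least fixpoint, start Z0 = {t0, t1, t3, t5, t6}, add states with every successor in Z. Already a fixed point.
Sat(AF (EF (grant | ~ack))) = {t0, t1, t3, t5, t6}
t6 ∈ Sat(AF (EF (grant | ~ack))) = {t0, t1, t3, t5, t6}, so the formula holds at t6.

Yes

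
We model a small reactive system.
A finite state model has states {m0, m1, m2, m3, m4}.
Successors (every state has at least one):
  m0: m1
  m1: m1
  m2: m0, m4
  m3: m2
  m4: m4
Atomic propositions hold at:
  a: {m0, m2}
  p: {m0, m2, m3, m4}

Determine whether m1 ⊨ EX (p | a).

No

Sat(p | a) = {m0, m2, m3, m4}
Sat(EX (p | a)) = {s : some successor in {m0, m2, m3, m4}} = {m2, m3, m4}
m1 ∉ Sat(EX (p | a)) = {m2, m3, m4}, so the formula does not hold at m1.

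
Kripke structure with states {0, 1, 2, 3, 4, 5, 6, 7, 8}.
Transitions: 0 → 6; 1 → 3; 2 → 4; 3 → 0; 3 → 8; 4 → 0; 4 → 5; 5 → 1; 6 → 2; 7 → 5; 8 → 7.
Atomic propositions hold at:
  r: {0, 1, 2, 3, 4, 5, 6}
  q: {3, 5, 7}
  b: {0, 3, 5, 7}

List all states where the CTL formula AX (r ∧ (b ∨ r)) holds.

{0, 1, 2, 4, 5, 6, 7}

Sat(b ∨ r) = {0, 1, 2, 3, 4, 5, 6, 7}
Sat(r ∧ (b ∨ r)) = {0, 1, 2, 3, 4, 5, 6}
Sat(AX (r ∧ (b ∨ r))) = {s : every successor in {0, 1, 2, 3, 4, 5, 6}} = {0, 1, 2, 4, 5, 6, 7}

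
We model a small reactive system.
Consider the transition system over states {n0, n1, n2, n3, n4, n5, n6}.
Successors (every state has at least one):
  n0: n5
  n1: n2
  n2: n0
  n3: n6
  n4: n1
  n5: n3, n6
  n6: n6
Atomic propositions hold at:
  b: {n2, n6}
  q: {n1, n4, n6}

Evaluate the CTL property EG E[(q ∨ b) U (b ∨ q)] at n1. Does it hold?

No

Sat(q ∨ b) = {n1, n2, n4, n6}
Sat(b ∨ q) = {n1, n2, n4, n6}
E[(q ∨ b) U (b ∨ q)]: least fixpoint, start Z0 = Sat((b ∨ q)) = {n1, n2, n4, n6}, add states in Sat(q ∨ b) with some successor in Z. Already a fixed point.
Sat(E[(q ∨ b) U (b ∨ q)]) = {n1, n2, n4, n6}
EG E[(q ∨ b) U (b ∨ q)]: greatest fixpoint, start Z0 = {n1, n2, n4, n6}, keep only states in Sat with some successor in Z. Z1 = {n1, n4, n6}; Z2 = {n4, n6}; Z3 = {n6}; fixed.
Sat(EG E[(q ∨ b) U (b ∨ q)]) = {n6}
n1 ∉ Sat(EG E[(q ∨ b) U (b ∨ q)]) = {n6}, so the formula does not hold at n1.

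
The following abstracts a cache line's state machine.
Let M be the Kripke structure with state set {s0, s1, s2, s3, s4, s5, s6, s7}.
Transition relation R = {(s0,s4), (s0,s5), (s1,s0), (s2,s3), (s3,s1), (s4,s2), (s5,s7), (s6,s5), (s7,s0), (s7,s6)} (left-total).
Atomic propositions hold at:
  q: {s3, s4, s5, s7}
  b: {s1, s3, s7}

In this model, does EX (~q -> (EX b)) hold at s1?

No

Sat(~q) = {s0, s1, s2, s6}
Sat(EX b) = {s : some successor in {s1, s3, s7}} = {s2, s3, s5}
Sat(~q -> (EX b)) = {s2, s3, s4, s5, s7}
Sat(EX (~q -> (EX b))) = {s : some successor in {s2, s3, s4, s5, s7}} = {s0, s2, s4, s5, s6}
s1 ∉ Sat(EX (~q -> (EX b))) = {s0, s2, s4, s5, s6}, so the formula does not hold at s1.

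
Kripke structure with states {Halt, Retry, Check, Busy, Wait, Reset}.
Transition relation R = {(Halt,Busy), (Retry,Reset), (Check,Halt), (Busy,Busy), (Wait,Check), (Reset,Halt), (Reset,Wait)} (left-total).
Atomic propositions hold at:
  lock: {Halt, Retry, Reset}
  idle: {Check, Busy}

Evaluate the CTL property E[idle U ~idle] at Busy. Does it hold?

Sat(~idle) = {Halt, Retry, Wait, Reset}
E[idle U ~idle]: least fixpoint, start Z0 = Sat(~idle) = {Halt, Retry, Wait, Reset}, add states in Sat(idle) with some successor in Z. Z1 = {Halt, Retry, Check, Wait, Reset}; fixed.
Sat(E[idle U ~idle]) = {Halt, Retry, Check, Wait, Reset}
Busy ∉ Sat(E[idle U ~idle]) = {Halt, Retry, Check, Wait, Reset}, so the formula does not hold at Busy.

No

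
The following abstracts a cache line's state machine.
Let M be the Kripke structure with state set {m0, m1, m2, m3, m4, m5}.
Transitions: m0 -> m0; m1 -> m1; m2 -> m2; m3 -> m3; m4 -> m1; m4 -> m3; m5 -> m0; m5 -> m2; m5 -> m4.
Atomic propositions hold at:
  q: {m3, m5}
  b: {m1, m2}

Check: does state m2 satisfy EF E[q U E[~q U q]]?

Sat(~q) = {m0, m1, m2, m4}
E[~q U q]: least fixpoint, start Z0 = Sat(q) = {m3, m5}, add states in Sat(~q) with some successor in Z. Z1 = {m3, m4, m5}; fixed.
Sat(E[~q U q]) = {m3, m4, m5}
E[q U E[~q U q]]: least fixpoint, start Z0 = Sat(E[~q U q]) = {m3, m4, m5}, add states in Sat(q) with some successor in Z. Already a fixed point.
Sat(E[q U E[~q U q]]) = {m3, m4, m5}
EF E[q U E[~q U q]]: least fixpoint, start Z0 = {m3, m4, m5}, add states with some successor in Z. Already a fixed point.
Sat(EF E[q U E[~q U q]]) = {m3, m4, m5}
m2 ∉ Sat(EF E[q U E[~q U q]]) = {m3, m4, m5}, so the formula does not hold at m2.

No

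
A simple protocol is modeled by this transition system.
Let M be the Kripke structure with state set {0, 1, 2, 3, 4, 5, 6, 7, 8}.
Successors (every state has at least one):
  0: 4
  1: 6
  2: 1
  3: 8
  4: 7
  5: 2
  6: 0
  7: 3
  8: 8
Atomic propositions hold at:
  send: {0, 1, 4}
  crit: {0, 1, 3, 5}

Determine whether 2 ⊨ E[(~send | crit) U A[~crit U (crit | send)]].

Yes

Sat(~send) = {2, 3, 5, 6, 7, 8}
Sat(~send | crit) = {0, 1, 2, 3, 5, 6, 7, 8}
Sat(~crit) = {2, 4, 6, 7, 8}
Sat(crit | send) = {0, 1, 3, 4, 5}
A[~crit U (crit | send)]: least fixpoint, start Z0 = Sat((crit | send)) = {0, 1, 3, 4, 5}, add states in Sat(~crit) with every successor in Z. Z1 = {0, 1, 2, 3, 4, 5, 6, 7}; fixed.
Sat(A[~crit U (crit | send)]) = {0, 1, 2, 3, 4, 5, 6, 7}
E[(~send | crit) U A[~crit U (crit | send)]]: least fixpoint, start Z0 = Sat(A[~crit U (crit | send)]) = {0, 1, 2, 3, 4, 5, 6, 7}, add states in Sat(~send | crit) with some successor in Z. Already a fixed point.
Sat(E[(~send | crit) U A[~crit U (crit | send)]]) = {0, 1, 2, 3, 4, 5, 6, 7}
2 ∈ Sat(E[(~send | crit) U A[~crit U (crit | send)]]) = {0, 1, 2, 3, 4, 5, 6, 7}, so the formula holds at 2.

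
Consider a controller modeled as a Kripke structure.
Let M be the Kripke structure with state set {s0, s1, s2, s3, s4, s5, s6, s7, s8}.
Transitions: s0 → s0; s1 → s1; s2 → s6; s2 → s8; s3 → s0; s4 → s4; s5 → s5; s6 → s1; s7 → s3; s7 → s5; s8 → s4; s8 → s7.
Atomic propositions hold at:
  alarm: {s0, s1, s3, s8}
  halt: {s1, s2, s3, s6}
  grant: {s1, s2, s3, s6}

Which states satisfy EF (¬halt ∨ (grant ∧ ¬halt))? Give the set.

Sat(¬halt) = {s0, s4, s5, s7, s8}
Sat(grant ∧ ¬halt) = ∅
Sat(¬halt ∨ (grant ∧ ¬halt)) = {s0, s4, s5, s7, s8}
EF (¬halt ∨ (grant ∧ ¬halt)): least fixpoint, start Z0 = {s0, s4, s5, s7, s8}, add states with some successor in Z. Z1 = {s0, s2, s3, s4, s5, s7, s8}; fixed.
Sat(EF (¬halt ∨ (grant ∧ ¬halt))) = {s0, s2, s3, s4, s5, s7, s8}

{s0, s2, s3, s4, s5, s7, s8}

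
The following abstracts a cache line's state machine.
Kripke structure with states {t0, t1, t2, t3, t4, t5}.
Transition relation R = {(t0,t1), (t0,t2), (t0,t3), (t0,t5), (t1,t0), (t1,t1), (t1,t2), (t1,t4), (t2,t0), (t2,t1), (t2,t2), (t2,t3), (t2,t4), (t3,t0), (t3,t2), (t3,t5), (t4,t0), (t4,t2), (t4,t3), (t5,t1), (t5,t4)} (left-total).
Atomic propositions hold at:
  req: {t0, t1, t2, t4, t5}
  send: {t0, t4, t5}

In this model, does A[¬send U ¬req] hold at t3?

Yes

Sat(¬send) = {t1, t2, t3}
Sat(¬req) = {t3}
A[¬send U ¬req]: least fixpoint, start Z0 = Sat(¬req) = {t3}, add states in Sat(¬send) with every successor in Z. Already a fixed point.
Sat(A[¬send U ¬req]) = {t3}
t3 ∈ Sat(A[¬send U ¬req]) = {t3}, so the formula holds at t3.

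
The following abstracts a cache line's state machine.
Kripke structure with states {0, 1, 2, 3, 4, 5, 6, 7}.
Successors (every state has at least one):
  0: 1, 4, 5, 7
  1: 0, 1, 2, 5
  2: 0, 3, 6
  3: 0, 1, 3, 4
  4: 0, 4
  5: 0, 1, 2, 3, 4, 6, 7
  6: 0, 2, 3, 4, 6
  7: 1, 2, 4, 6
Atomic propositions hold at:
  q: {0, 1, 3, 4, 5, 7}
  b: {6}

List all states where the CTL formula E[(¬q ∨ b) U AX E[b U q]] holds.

Sat(¬q) = {2, 6}
Sat(¬q ∨ b) = {2, 6}
E[b U q]: least fixpoint, start Z0 = Sat(q) = {0, 1, 3, 4, 5, 7}, add states in Sat(b) with some successor in Z. Z1 = {0, 1, 3, 4, 5, 6, 7}; fixed.
Sat(E[b U q]) = {0, 1, 3, 4, 5, 6, 7}
Sat(AX E[b U q]) = {s : every successor in {0, 1, 3, 4, 5, 6, 7}} = {0, 2, 3, 4}
E[(¬q ∨ b) U AX E[b U q]]: least fixpoint, start Z0 = Sat(AX E[b U q]) = {0, 2, 3, 4}, add states in Sat(¬q ∨ b) with some successor in Z. Z1 = {0, 2, 3, 4, 6}; fixed.
Sat(E[(¬q ∨ b) U AX E[b U q]]) = {0, 2, 3, 4, 6}

{0, 2, 3, 4, 6}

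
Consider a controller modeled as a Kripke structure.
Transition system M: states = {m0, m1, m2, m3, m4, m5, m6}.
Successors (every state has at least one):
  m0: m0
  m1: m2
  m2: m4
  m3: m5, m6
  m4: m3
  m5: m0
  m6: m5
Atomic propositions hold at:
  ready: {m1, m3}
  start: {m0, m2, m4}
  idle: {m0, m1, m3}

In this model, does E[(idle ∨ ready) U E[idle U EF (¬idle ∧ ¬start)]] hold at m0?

No

Sat(idle ∨ ready) = {m0, m1, m3}
Sat(¬idle) = {m2, m4, m5, m6}
Sat(¬start) = {m1, m3, m5, m6}
Sat(¬idle ∧ ¬start) = {m5, m6}
EF (¬idle ∧ ¬start): least fixpoint, start Z0 = {m5, m6}, add states with some successor in Z. Z1 = {m3, m5, m6}; Z2 = {m3, m4, m5, m6}; Z3 = {m2, m3, m4, m5, m6}; Z4 = {m1, m2, m3, m4, m5, m6}; fixed.
Sat(EF (¬idle ∧ ¬start)) = {m1, m2, m3, m4, m5, m6}
E[idle U EF (¬idle ∧ ¬start)]: least fixpoint, start Z0 = Sat(EF (¬idle ∧ ¬start)) = {m1, m2, m3, m4, m5, m6}, add states in Sat(idle) with some successor in Z. Already a fixed point.
Sat(E[idle U EF (¬idle ∧ ¬start)]) = {m1, m2, m3, m4, m5, m6}
E[(idle ∨ ready) U E[idle U EF (¬idle ∧ ¬start)]]: least fixpoint, start Z0 = Sat(E[idle U EF (¬idle ∧ ¬start)]) = {m1, m2, m3, m4, m5, m6}, add states in Sat(idle ∨ ready) with some successor in Z. Already a fixed point.
Sat(E[(idle ∨ ready) U E[idle U EF (¬idle ∧ ¬start)]]) = {m1, m2, m3, m4, m5, m6}
m0 ∉ Sat(E[(idle ∨ ready) U E[idle U EF (¬idle ∧ ¬start)]]) = {m1, m2, m3, m4, m5, m6}, so the formula does not hold at m0.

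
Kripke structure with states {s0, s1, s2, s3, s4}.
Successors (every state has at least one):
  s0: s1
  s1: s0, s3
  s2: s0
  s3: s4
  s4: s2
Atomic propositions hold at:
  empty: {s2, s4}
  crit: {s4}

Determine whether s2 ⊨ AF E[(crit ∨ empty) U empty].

Yes

Sat(crit ∨ empty) = {s2, s4}
E[(crit ∨ empty) U empty]: least fixpoint, start Z0 = Sat(empty) = {s2, s4}, add states in Sat(crit ∨ empty) with some successor in Z. Already a fixed point.
Sat(E[(crit ∨ empty) U empty]) = {s2, s4}
AF E[(crit ∨ empty) U empty]: least fixpoint, start Z0 = {s2, s4}, add states with every successor in Z. Z1 = {s2, s3, s4}; fixed.
Sat(AF E[(crit ∨ empty) U empty]) = {s2, s3, s4}
s2 ∈ Sat(AF E[(crit ∨ empty) U empty]) = {s2, s3, s4}, so the formula holds at s2.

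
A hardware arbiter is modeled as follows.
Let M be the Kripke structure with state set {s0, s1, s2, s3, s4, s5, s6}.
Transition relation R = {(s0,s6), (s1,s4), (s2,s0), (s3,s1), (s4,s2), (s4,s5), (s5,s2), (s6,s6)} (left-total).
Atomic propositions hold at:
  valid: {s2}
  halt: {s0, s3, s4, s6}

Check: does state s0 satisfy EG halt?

Yes

EG halt: greatest fixpoint, start Z0 = {s0, s3, s4, s6}, keep only states in Sat with some successor in Z. Z1 = {s0, s6}; fixed.
Sat(EG halt) = {s0, s6}
s0 ∈ Sat(EG halt) = {s0, s6}, so the formula holds at s0.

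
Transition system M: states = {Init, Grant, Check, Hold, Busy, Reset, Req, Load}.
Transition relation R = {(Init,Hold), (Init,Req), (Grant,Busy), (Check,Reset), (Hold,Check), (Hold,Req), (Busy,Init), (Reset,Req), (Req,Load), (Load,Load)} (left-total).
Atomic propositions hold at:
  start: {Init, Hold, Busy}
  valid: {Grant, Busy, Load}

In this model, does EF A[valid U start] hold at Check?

A[valid U start]: least fixpoint, start Z0 = Sat(start) = {Init, Hold, Busy}, add states in Sat(valid) with every successor in Z. Z1 = {Init, Grant, Hold, Busy}; fixed.
Sat(A[valid U start]) = {Init, Grant, Hold, Busy}
EF A[valid U start]: least fixpoint, start Z0 = {Init, Grant, Hold, Busy}, add states with some successor in Z. Already a fixed point.
Sat(EF A[valid U start]) = {Init, Grant, Hold, Busy}
Check ∉ Sat(EF A[valid U start]) = {Init, Grant, Hold, Busy}, so the formula does not hold at Check.

No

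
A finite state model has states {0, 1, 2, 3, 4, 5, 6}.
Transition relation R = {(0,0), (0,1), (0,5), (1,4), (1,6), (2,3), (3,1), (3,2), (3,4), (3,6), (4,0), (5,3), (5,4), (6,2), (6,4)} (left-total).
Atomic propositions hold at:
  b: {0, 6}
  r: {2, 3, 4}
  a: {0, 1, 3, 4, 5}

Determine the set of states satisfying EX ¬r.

Sat(¬r) = {0, 1, 5, 6}
Sat(EX ¬r) = {s : some successor in {0, 1, 5, 6}} = {0, 1, 3, 4}

{0, 1, 3, 4}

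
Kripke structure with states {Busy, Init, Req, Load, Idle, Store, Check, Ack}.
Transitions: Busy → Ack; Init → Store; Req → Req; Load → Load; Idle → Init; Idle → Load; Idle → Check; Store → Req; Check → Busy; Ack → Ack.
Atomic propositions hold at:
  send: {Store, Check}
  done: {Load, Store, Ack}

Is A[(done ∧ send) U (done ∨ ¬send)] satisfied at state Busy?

Sat(done ∧ send) = {Store}
Sat(¬send) = {Busy, Init, Req, Load, Idle, Ack}
Sat(done ∨ ¬send) = {Busy, Init, Req, Load, Idle, Store, Ack}
A[(done ∧ send) U (done ∨ ¬send)]: least fixpoint, start Z0 = Sat((done ∨ ¬send)) = {Busy, Init, Req, Load, Idle, Store, Ack}, add states in Sat(done ∧ send) with every successor in Z. Already a fixed point.
Sat(A[(done ∧ send) U (done ∨ ¬send)]) = {Busy, Init, Req, Load, Idle, Store, Ack}
Busy ∈ Sat(A[(done ∧ send) U (done ∨ ¬send)]) = {Busy, Init, Req, Load, Idle, Store, Ack}, so the formula holds at Busy.

Yes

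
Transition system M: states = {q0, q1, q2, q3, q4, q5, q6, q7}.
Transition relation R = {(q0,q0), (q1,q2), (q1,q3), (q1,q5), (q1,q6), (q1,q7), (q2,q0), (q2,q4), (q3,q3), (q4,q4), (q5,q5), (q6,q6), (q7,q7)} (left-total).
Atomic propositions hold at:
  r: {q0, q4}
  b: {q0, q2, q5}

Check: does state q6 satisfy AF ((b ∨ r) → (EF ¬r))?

Sat(b ∨ r) = {q0, q2, q4, q5}
Sat(¬r) = {q1, q2, q3, q5, q6, q7}
EF ¬r: least fixpoint, start Z0 = {q1, q2, q3, q5, q6, q7}, add states with some successor in Z. Already a fixed point.
Sat(EF ¬r) = {q1, q2, q3, q5, q6, q7}
Sat((b ∨ r) → (EF ¬r)) = {q1, q2, q3, q5, q6, q7}
AF ((b ∨ r) → (EF ¬r)): least fixpoint, start Z0 = {q1, q2, q3, q5, q6, q7}, add states with every successor in Z. Already a fixed point.
Sat(AF ((b ∨ r) → (EF ¬r))) = {q1, q2, q3, q5, q6, q7}
q6 ∈ Sat(AF ((b ∨ r) → (EF ¬r))) = {q1, q2, q3, q5, q6, q7}, so the formula holds at q6.

Yes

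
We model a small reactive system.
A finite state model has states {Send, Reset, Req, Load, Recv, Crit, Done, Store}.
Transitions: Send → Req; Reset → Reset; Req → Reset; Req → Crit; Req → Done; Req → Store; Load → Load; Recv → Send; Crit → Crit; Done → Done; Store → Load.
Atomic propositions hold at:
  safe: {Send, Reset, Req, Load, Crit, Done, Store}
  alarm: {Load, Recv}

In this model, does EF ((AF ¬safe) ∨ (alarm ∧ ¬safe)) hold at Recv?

Sat(¬safe) = {Recv}
AF ¬safe: least fixpoint, start Z0 = {Recv}, add states with every successor in Z. Already a fixed point.
Sat(AF ¬safe) = {Recv}
Sat(alarm ∧ ¬safe) = {Recv}
Sat((AF ¬safe) ∨ (alarm ∧ ¬safe)) = {Recv}
EF ((AF ¬safe) ∨ (alarm ∧ ¬safe)): least fixpoint, start Z0 = {Recv}, add states with some successor in Z. Already a fixed point.
Sat(EF ((AF ¬safe) ∨ (alarm ∧ ¬safe))) = {Recv}
Recv ∈ Sat(EF ((AF ¬safe) ∨ (alarm ∧ ¬safe))) = {Recv}, so the formula holds at Recv.

Yes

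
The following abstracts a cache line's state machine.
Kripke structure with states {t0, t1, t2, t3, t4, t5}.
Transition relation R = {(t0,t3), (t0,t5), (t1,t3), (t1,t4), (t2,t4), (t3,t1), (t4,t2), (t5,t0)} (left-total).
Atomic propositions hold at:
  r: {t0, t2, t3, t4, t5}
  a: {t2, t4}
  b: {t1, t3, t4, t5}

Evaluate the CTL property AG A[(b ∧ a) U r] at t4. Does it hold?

Yes

Sat(b ∧ a) = {t4}
A[(b ∧ a) U r]: least fixpoint, start Z0 = Sat(r) = {t0, t2, t3, t4, t5}, add states in Sat(b ∧ a) with every successor in Z. Already a fixed point.
Sat(A[(b ∧ a) U r]) = {t0, t2, t3, t4, t5}
AG A[(b ∧ a) U r]: greatest fixpoint, start Z0 = {t0, t2, t3, t4, t5}, keep only states in Sat with every successor in Z. Z1 = {t0, t2, t4, t5}; Z2 = {t2, t4, t5}; Z3 = {t2, t4}; fixed.
Sat(AG A[(b ∧ a) U r]) = {t2, t4}
t4 ∈ Sat(AG A[(b ∧ a) U r]) = {t2, t4}, so the formula holds at t4.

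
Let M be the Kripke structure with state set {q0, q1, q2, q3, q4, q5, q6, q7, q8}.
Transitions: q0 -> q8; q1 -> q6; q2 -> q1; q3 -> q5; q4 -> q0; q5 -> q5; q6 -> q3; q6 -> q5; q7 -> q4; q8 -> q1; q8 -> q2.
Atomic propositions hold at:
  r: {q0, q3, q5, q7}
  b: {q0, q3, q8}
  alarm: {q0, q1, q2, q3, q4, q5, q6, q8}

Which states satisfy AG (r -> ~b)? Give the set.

{q5}

Sat(~b) = {q1, q2, q4, q5, q6, q7}
Sat(r -> ~b) = {q1, q2, q4, q5, q6, q7, q8}
AG (r -> ~b): greatest fixpoint, start Z0 = {q1, q2, q4, q5, q6, q7, q8}, keep only states in Sat with every successor in Z. Z1 = {q1, q2, q5, q7, q8}; Z2 = {q2, q5, q8}; Z3 = {q5}; fixed.
Sat(AG (r -> ~b)) = {q5}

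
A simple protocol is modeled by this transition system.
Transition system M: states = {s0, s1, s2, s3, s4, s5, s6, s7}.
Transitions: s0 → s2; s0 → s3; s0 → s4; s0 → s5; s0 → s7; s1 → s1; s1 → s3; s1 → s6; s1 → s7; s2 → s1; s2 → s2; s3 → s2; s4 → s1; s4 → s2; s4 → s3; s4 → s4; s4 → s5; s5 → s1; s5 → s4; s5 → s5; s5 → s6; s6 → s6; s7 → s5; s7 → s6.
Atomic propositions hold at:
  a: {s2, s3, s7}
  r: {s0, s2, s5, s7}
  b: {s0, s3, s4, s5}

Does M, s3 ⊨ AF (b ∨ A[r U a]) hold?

Yes

A[r U a]: least fixpoint, start Z0 = Sat(a) = {s2, s3, s7}, add states in Sat(r) with every successor in Z. Already a fixed point.
Sat(A[r U a]) = {s2, s3, s7}
Sat(b ∨ A[r U a]) = {s0, s2, s3, s4, s5, s7}
AF (b ∨ A[r U a]): least fixpoint, start Z0 = {s0, s2, s3, s4, s5, s7}, add states with every successor in Z. Already a fixed point.
Sat(AF (b ∨ A[r U a])) = {s0, s2, s3, s4, s5, s7}
s3 ∈ Sat(AF (b ∨ A[r U a])) = {s0, s2, s3, s4, s5, s7}, so the formula holds at s3.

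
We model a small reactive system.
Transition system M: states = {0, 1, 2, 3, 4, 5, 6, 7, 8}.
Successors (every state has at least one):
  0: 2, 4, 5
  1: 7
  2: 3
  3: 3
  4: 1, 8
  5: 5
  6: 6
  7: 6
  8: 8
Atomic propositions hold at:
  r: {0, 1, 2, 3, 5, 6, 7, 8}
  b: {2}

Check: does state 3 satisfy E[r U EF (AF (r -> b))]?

Sat(r -> b) = {2, 4}
AF (r -> b): least fixpoint, start Z0 = {2, 4}, add states with every successor in Z. Already a fixed point.
Sat(AF (r -> b)) = {2, 4}
EF (AF (r -> b)): least fixpoint, start Z0 = {2, 4}, add states with some successor in Z. Z1 = {0, 2, 4}; fixed.
Sat(EF (AF (r -> b))) = {0, 2, 4}
E[r U EF (AF (r -> b))]: least fixpoint, start Z0 = Sat(EF (AF (r -> b))) = {0, 2, 4}, add states in Sat(r) with some successor in Z. Already a fixed point.
Sat(E[r U EF (AF (r -> b))]) = {0, 2, 4}
3 ∉ Sat(E[r U EF (AF (r -> b))]) = {0, 2, 4}, so the formula does not hold at 3.

No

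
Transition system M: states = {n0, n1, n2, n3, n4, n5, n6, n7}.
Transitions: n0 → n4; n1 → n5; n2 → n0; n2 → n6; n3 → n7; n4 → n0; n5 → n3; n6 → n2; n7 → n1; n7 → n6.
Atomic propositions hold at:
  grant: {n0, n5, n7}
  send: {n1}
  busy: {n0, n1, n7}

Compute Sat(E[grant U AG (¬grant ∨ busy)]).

Sat(¬grant) = {n1, n2, n3, n4, n6}
Sat(¬grant ∨ busy) = {n0, n1, n2, n3, n4, n6, n7}
AG (¬grant ∨ busy): greatest fixpoint, start Z0 = {n0, n1, n2, n3, n4, n6, n7}, keep only states in Sat with every successor in Z. Z1 = {n0, n2, n3, n4, n6, n7}; Z2 = {n0, n2, n3, n4, n6}; Z3 = {n0, n2, n4, n6}; fixed.
Sat(AG (¬grant ∨ busy)) = {n0, n2, n4, n6}
E[grant U AG (¬grant ∨ busy)]: least fixpoint, start Z0 = Sat(AG (¬grant ∨ busy)) = {n0, n2, n4, n6}, add states in Sat(grant) with some successor in Z. Z1 = {n0, n2, n4, n6, n7}; fixed.
Sat(E[grant U AG (¬grant ∨ busy)]) = {n0, n2, n4, n6, n7}

{n0, n2, n4, n6, n7}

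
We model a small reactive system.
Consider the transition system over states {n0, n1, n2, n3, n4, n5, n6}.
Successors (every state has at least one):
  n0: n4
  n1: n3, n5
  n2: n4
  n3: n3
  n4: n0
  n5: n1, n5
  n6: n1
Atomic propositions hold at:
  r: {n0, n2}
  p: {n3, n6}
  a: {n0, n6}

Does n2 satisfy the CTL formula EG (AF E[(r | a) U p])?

No

Sat(r | a) = {n0, n2, n6}
E[(r | a) U p]: least fixpoint, start Z0 = Sat(p) = {n3, n6}, add states in Sat(r | a) with some successor in Z. Already a fixed point.
Sat(E[(r | a) U p]) = {n3, n6}
AF E[(r | a) U p]: least fixpoint, start Z0 = {n3, n6}, add states with every successor in Z. Already a fixed point.
Sat(AF E[(r | a) U p]) = {n3, n6}
EG (AF E[(r | a) U p]): greatest fixpoint, start Z0 = {n3, n6}, keep only states in Sat with some successor in Z. Z1 = {n3}; fixed.
Sat(EG (AF E[(r | a) U p])) = {n3}
n2 ∉ Sat(EG (AF E[(r | a) U p])) = {n3}, so the formula does not hold at n2.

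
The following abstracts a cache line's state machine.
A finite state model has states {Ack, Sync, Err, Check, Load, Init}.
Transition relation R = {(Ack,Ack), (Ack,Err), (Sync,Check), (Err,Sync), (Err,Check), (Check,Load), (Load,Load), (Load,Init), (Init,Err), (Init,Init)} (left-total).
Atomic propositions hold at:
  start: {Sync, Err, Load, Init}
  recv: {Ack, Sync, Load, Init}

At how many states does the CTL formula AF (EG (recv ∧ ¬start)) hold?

1

Sat(¬start) = {Ack, Check}
Sat(recv ∧ ¬start) = {Ack}
EG (recv ∧ ¬start): greatest fixpoint, start Z0 = {Ack}, keep only states in Sat with some successor in Z. Already a fixed point.
Sat(EG (recv ∧ ¬start)) = {Ack}
AF (EG (recv ∧ ¬start)): least fixpoint, start Z0 = {Ack}, add states with every successor in Z. Already a fixed point.
Sat(AF (EG (recv ∧ ¬start))) = {Ack}
|Sat(AF (EG (recv ∧ ¬start)))| = |{Ack}| = 1.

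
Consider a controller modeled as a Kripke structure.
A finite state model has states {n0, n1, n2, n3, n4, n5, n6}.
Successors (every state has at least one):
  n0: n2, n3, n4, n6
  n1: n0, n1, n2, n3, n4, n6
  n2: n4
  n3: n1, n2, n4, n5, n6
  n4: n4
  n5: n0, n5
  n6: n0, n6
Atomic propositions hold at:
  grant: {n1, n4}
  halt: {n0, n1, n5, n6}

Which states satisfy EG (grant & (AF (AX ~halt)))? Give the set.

{n4}

Sat(~halt) = {n2, n3, n4}
Sat(AX ~halt) = {s : every successor in {n2, n3, n4}} = {n2, n4}
AF (AX ~halt): least fixpoint, start Z0 = {n2, n4}, add states with every successor in Z. Already a fixed point.
Sat(AF (AX ~halt)) = {n2, n4}
Sat(grant & (AF (AX ~halt))) = {n4}
EG (grant & (AF (AX ~halt))): greatest fixpoint, start Z0 = {n4}, keep only states in Sat with some successor in Z. Already a fixed point.
Sat(EG (grant & (AF (AX ~halt)))) = {n4}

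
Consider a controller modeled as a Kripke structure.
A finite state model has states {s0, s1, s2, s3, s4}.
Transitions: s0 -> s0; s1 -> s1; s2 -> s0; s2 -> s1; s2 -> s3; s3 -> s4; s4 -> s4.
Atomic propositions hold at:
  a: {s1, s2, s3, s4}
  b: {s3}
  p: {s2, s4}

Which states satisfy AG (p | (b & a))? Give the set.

Sat(b & a) = {s3}
Sat(p | (b & a)) = {s2, s3, s4}
AG (p | (b & a)): greatest fixpoint, start Z0 = {s2, s3, s4}, keep only states in Sat with every successor in Z. Z1 = {s3, s4}; fixed.
Sat(AG (p | (b & a))) = {s3, s4}

{s3, s4}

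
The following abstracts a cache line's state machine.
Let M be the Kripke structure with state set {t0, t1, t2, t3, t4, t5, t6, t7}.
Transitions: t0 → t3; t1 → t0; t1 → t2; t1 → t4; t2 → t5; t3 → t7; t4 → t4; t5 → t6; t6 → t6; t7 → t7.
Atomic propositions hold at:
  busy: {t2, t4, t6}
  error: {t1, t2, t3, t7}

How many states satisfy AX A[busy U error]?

3

A[busy U error]: least fixpoint, start Z0 = Sat(error) = {t1, t2, t3, t7}, add states in Sat(busy) with every successor in Z. Already a fixed point.
Sat(A[busy U error]) = {t1, t2, t3, t7}
Sat(AX A[busy U error]) = {s : every successor in {t1, t2, t3, t7}} = {t0, t3, t7}
|Sat(AX A[busy U error])| = |{t0, t3, t7}| = 3.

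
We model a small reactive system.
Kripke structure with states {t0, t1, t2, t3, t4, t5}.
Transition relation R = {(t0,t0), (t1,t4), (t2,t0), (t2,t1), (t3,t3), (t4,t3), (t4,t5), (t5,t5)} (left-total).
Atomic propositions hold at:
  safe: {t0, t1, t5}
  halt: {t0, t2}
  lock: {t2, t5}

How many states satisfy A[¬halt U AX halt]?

1

Sat(¬halt) = {t1, t3, t4, t5}
Sat(AX halt) = {s : every successor in {t0, t2}} = {t0}
A[¬halt U AX halt]: least fixpoint, start Z0 = Sat(AX halt) = {t0}, add states in Sat(¬halt) with every successor in Z. Already a fixed point.
Sat(A[¬halt U AX halt]) = {t0}
|Sat(A[¬halt U AX halt])| = |{t0}| = 1.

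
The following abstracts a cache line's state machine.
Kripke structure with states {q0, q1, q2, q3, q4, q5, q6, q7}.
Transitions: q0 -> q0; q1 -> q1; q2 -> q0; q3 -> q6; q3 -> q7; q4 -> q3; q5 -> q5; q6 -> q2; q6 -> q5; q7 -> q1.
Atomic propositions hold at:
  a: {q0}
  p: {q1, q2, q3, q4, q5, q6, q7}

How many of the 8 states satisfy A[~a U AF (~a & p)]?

Sat(~a) = {q1, q2, q3, q4, q5, q6, q7}
Sat(~a & p) = {q1, q2, q3, q4, q5, q6, q7}
AF (~a & p): least fixpoint, start Z0 = {q1, q2, q3, q4, q5, q6, q7}, add states with every successor in Z. Already a fixed point.
Sat(AF (~a & p)) = {q1, q2, q3, q4, q5, q6, q7}
A[~a U AF (~a & p)]: least fixpoint, start Z0 = Sat(AF (~a & p)) = {q1, q2, q3, q4, q5, q6, q7}, add states in Sat(~a) with every successor in Z. Already a fixed point.
Sat(A[~a U AF (~a & p)]) = {q1, q2, q3, q4, q5, q6, q7}
|Sat(A[~a U AF (~a & p)])| = |{q1, q2, q3, q4, q5, q6, q7}| = 7.

7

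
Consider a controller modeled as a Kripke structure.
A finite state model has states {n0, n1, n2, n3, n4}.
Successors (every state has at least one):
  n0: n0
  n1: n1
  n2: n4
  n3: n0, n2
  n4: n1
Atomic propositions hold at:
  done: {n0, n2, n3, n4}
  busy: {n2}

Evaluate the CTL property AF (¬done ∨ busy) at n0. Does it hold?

No

Sat(¬done) = {n1}
Sat(¬done ∨ busy) = {n1, n2}
AF (¬done ∨ busy): least fixpoint, start Z0 = {n1, n2}, add states with every successor in Z. Z1 = {n1, n2, n4}; fixed.
Sat(AF (¬done ∨ busy)) = {n1, n2, n4}
n0 ∉ Sat(AF (¬done ∨ busy)) = {n1, n2, n4}, so the formula does not hold at n0.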